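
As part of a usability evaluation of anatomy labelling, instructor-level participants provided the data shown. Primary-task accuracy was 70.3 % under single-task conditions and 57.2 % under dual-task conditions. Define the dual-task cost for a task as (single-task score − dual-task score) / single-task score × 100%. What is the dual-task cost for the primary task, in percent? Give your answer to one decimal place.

18.6

Cost = (70.3 − 57.2) / 70.3 × 100%
     = 13.1000 / 70.3 × 100% = 18.6344%.
≈ 18.6%.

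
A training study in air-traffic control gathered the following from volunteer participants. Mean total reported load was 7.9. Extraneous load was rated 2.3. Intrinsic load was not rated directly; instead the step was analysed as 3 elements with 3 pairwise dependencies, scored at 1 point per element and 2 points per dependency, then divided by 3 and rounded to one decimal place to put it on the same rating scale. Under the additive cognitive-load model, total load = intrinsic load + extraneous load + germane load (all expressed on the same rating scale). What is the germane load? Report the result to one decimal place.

Intrinsic (element-interactivity): (3 × 1 + 3 × 2) / 3 = 9 / 3 = 3.0000 → 3.0.
germane load = total − intrinsic − extraneous
             = 7.9 − 3.0 − 2.3 = 2.6.

2.6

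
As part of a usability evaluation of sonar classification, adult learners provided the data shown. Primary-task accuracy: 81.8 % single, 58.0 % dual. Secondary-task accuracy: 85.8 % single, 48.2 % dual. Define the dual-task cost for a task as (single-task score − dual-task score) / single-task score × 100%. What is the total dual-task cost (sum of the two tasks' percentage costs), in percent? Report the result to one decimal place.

Primary cost = (81.8 − 58.0) / 81.8 × 100% = 29.0954%.
Secondary cost = (85.8 − 48.2) / 85.8 × 100% = 43.8228%.
Total = 29.0954% + 43.8228% = 72.9182% ≈ 72.9%.

72.9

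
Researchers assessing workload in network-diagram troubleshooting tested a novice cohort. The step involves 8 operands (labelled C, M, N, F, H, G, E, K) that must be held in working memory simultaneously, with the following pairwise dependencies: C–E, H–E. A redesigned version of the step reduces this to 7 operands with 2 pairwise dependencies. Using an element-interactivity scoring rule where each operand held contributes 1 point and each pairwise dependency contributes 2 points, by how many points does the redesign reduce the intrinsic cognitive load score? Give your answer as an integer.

1

Original: 8 × 1 + 2 × 2 = 8 + 4 = 12.
Redesigned: 7 × 1 + 2 × 2 = 7 + 4 = 11.
Reduction = 12 − 11 = 1.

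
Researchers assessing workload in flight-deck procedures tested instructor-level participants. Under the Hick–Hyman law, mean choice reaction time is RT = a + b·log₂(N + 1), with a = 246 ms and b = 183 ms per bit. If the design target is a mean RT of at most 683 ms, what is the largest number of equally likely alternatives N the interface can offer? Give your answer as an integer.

4

Set 246 + 183·log₂(N + 1) ≤ 683.
log₂(N + 1) ≤ (683 − 246) / 183 = 2.3880.
N + 1 ≤ 2^2.3880 = 5.2343.
N ≤ 4.2343, so the largest integer N is 4.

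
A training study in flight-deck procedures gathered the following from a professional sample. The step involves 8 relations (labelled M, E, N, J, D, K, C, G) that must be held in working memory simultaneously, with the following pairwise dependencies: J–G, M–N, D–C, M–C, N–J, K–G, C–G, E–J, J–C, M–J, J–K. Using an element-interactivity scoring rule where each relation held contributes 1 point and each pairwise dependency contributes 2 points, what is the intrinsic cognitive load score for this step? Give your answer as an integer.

30

Count of relations held simultaneously: 8.
Count of pairwise dependencies listed: 11.
Element contribution: 8 × 1 = 8.
Interaction contribution: 11 × 2 = 22.
Intrinsic load = 8 + 22 = 30.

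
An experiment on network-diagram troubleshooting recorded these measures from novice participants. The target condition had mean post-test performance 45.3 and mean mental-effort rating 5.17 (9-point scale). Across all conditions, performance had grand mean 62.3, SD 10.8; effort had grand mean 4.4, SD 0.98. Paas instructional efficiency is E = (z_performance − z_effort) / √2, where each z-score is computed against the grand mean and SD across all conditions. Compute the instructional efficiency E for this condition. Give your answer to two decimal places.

z_performance = (45.3 − 62.3) / 10.8 = -17.0000 / 10.8 = -1.5741.
z_effort = (5.17 − 4.4) / 0.98 = 0.7700 / 0.98 = 0.7857.
z_P − z_E = -1.5741 − 0.7857 = -2.3598.
E = -2.3598 / √2 = -2.3598 / 1.41421 = -1.6686 ≈ -1.67.

-1.67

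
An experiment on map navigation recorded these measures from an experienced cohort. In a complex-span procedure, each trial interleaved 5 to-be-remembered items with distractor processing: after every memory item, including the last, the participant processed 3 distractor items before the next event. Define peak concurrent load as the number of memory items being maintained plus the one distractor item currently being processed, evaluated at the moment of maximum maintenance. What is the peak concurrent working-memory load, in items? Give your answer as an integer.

6

Maintenance is greatest during the distractor(s) after memory item 5: all 5 memory items are being held.
One distractor item is concurrently being processed.
Peak concurrent load = 5 + 1 = 6 items.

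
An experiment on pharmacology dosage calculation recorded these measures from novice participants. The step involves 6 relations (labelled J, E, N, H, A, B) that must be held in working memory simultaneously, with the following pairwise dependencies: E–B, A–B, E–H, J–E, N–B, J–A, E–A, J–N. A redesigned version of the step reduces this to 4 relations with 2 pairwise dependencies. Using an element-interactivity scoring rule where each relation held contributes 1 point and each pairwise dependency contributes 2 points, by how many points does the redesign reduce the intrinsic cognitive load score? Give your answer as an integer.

Original: 6 × 1 + 8 × 2 = 6 + 16 = 22.
Redesigned: 4 × 1 + 2 × 2 = 4 + 4 = 8.
Reduction = 22 − 8 = 14.

14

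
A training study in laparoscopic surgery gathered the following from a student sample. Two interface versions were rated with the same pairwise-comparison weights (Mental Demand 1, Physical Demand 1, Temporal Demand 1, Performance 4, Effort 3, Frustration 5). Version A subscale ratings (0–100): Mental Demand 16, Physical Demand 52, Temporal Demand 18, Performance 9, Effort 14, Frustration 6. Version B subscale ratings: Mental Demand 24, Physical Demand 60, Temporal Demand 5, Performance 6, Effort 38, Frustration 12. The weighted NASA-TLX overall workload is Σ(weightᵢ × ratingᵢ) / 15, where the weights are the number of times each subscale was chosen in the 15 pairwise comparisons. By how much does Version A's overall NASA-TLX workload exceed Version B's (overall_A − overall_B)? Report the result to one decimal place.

-6.2

Version A weighted sum = 1·16 + 1·52 + 1·18 + 4·9 + 3·14 + 5·6 = 16 + 52 + 18 + 36 + 42 + 30 = 194; overall_A = 194/15 = 12.9333.
Version B weighted sum = 1·24 + 1·60 + 1·5 + 4·6 + 3·38 + 5·12 = 24 + 60 + 5 + 24 + 114 + 60 = 287; overall_B = 287/15 = 19.1333.
Difference = 12.9333 − 19.1333 = -6.2000 ≈ -6.2.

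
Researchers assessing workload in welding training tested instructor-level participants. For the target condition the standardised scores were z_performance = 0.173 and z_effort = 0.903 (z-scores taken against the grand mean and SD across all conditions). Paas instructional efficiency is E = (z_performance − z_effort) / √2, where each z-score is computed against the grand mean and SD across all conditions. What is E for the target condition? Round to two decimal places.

z_P − z_E = 0.173 − 0.903 = -0.7300.
E = -0.7300 / √2 = -0.7300 / 1.41421 = -0.5162 ≈ -0.52.

-0.52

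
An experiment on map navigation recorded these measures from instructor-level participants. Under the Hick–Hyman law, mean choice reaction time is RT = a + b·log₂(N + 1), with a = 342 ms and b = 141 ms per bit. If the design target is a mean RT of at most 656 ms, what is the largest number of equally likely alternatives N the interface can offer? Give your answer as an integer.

Set 342 + 141·log₂(N + 1) ≤ 656.
log₂(N + 1) ≤ (656 − 342) / 141 = 2.2270.
N + 1 ≤ 2^2.2270 = 4.6816.
N ≤ 3.6816, so the largest integer N is 3.

3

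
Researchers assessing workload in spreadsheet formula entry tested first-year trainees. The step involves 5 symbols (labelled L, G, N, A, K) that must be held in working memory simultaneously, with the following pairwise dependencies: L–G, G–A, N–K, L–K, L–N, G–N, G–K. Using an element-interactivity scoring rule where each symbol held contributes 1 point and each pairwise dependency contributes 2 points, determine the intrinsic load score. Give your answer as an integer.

Count of symbols held simultaneously: 5.
Count of pairwise dependencies listed: 7.
Element contribution: 5 × 1 = 5.
Interaction contribution: 7 × 2 = 14.
Intrinsic load = 5 + 14 = 19.

19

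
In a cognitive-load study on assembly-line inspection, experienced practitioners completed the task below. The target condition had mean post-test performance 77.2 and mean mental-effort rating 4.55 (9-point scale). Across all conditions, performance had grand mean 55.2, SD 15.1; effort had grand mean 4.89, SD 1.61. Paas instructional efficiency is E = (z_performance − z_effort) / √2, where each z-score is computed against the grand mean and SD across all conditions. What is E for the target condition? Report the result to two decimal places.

z_performance = (77.2 − 55.2) / 15.1 = 22.0000 / 15.1 = 1.4570.
z_effort = (4.55 − 4.89) / 1.61 = -0.3400 / 1.61 = -0.2112.
z_P − z_E = 1.4570 − (-0.2112) = 1.6682.
E = 1.6682 / √2 = 1.6682 / 1.41421 = 1.1796 ≈ 1.18.

1.18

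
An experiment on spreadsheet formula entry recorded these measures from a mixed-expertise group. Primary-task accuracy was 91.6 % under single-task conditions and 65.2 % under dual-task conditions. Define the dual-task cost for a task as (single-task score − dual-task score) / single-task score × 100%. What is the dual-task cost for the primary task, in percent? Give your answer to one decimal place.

28.8

Cost = (91.6 − 65.2) / 91.6 × 100%
     = 26.4000 / 91.6 × 100% = 28.8210%.
≈ 28.8%.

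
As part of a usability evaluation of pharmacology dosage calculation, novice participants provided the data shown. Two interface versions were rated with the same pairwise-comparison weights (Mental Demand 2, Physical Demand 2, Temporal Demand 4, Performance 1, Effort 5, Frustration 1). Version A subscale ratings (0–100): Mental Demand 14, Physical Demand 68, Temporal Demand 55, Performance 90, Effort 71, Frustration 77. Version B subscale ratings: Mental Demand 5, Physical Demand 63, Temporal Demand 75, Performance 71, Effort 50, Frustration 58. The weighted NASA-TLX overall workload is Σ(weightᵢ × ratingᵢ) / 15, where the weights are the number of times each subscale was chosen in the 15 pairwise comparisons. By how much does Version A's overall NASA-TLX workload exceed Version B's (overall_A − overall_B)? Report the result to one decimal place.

6.1

Version A weighted sum = 2·14 + 2·68 + 4·55 + 1·90 + 5·71 + 1·77 = 28 + 136 + 220 + 90 + 355 + 77 = 906; overall_A = 906/15 = 60.4000.
Version B weighted sum = 2·5 + 2·63 + 4·75 + 1·71 + 5·50 + 1·58 = 10 + 126 + 300 + 71 + 250 + 58 = 815; overall_B = 815/15 = 54.3333.
Difference = 60.4000 − 54.3333 = 6.0667 ≈ 6.1.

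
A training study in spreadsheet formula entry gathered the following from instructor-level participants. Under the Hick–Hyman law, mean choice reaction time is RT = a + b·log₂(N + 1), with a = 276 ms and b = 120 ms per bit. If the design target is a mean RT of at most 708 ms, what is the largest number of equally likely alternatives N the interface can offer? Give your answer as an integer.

Set 276 + 120·log₂(N + 1) ≤ 708.
log₂(N + 1) ≤ (708 − 276) / 120 = 3.6000.
N + 1 ≤ 2^3.6000 = 12.1257.
N ≤ 11.1257, so the largest integer N is 11.

11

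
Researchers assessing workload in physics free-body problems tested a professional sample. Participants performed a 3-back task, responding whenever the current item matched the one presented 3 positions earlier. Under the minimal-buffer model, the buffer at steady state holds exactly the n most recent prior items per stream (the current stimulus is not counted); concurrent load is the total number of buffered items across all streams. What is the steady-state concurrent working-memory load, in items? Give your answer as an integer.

The buffer holds the 3 most recent prior items.
Steady-state concurrent load = 3 items.

3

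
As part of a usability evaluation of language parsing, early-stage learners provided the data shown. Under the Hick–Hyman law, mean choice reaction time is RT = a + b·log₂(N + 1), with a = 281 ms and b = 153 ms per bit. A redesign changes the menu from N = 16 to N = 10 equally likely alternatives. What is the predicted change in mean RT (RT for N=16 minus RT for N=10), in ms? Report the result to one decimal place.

RT(16) = 281 + 153·log₂(17) = 281 + 153·4.0875 = 906.3875 ms.
RT(10) = 281 + 153·log₂(11) = 281 + 153·3.4594 = 810.2882 ms.
Difference = 906.3875 − 810.2882 = 96.0993 ≈ 96.1 ms.

96.1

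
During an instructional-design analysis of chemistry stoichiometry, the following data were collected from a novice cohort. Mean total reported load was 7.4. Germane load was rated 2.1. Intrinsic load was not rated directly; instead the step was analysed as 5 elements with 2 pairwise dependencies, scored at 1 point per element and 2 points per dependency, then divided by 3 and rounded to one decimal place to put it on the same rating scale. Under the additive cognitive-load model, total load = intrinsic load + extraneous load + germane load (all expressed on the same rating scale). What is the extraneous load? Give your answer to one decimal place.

Intrinsic (element-interactivity): (5 × 1 + 2 × 2) / 3 = 9 / 3 = 3.0000 → 3.0.
extraneous load = total − intrinsic − germane
             = 7.4 − 3.0 − 2.1 = 2.3.

2.3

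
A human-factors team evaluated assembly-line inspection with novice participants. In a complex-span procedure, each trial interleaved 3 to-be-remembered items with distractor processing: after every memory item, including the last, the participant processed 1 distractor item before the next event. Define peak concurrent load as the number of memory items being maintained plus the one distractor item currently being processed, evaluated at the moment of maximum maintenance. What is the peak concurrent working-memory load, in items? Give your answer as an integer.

Maintenance is greatest during the distractor(s) after memory item 3: all 3 memory items are being held.
One distractor item is concurrently being processed.
Peak concurrent load = 3 + 1 = 4 items.

4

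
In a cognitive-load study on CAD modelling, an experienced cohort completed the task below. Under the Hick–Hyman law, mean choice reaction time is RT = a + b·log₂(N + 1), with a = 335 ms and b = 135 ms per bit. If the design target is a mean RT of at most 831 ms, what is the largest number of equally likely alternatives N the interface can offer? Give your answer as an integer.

Set 335 + 135·log₂(N + 1) ≤ 831.
log₂(N + 1) ≤ (831 − 335) / 135 = 3.6741.
N + 1 ≤ 2^3.6741 = 12.7648.
N ≤ 11.7648, so the largest integer N is 11.

11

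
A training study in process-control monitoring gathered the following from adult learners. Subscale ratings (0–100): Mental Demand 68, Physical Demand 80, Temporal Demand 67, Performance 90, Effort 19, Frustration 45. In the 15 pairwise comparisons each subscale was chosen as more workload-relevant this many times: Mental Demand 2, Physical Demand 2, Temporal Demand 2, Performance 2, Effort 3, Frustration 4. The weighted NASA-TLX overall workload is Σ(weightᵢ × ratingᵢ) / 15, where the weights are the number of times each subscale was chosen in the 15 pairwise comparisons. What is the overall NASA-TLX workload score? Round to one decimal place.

56.5

The tallies are the weights (they sum to 15).
Weighted sum = 2·68 + 2·80 + 2·67 + 2·90 + 3·19 + 4·45
            = 136 + 160 + 134 + 180 + 57 + 180 = 847.
Overall workload = 847 / 15 = 56.4667 ≈ 56.5.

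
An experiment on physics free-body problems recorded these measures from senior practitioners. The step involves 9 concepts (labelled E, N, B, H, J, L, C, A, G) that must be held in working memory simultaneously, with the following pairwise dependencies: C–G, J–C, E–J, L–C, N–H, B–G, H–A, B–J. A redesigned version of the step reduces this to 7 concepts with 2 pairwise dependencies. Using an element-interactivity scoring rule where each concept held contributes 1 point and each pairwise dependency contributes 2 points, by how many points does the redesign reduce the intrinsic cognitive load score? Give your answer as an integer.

Original: 9 × 1 + 8 × 2 = 9 + 16 = 25.
Redesigned: 7 × 1 + 2 × 2 = 7 + 4 = 11.
Reduction = 25 − 11 = 14.

14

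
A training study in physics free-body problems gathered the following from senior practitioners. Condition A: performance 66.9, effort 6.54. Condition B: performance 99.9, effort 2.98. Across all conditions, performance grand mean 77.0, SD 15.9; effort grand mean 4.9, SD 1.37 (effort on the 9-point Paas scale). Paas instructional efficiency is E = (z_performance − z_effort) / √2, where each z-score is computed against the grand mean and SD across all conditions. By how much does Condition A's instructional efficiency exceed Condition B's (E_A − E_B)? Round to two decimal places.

Condition A: z_P = (66.9 − 77.0)/15.9 = -0.6352; z_E = (6.54 − 4.9)/1.37 = 1.1971; E_A = (-0.6352 − 1.1971)/√2 = -1.2956.
Condition B: z_P = (99.9 − 77.0)/15.9 = 1.4403; z_E = (2.98 − 4.9)/1.37 = -1.4015; E_B = (1.4403 − (-1.4015))/√2 = 2.0095.
E_A − E_B = -1.2956 − 2.0095 = -3.3051 ≈ -3.31.

-3.31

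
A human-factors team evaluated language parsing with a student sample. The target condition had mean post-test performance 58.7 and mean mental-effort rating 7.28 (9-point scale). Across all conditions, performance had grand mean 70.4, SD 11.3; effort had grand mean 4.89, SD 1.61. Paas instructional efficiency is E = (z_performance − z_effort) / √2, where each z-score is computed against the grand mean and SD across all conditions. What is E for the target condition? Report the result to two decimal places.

-1.78

z_performance = (58.7 − 70.4) / 11.3 = -11.7000 / 11.3 = -1.0354.
z_effort = (7.28 − 4.89) / 1.61 = 2.3900 / 1.61 = 1.4845.
z_P − z_E = -1.0354 − 1.4845 = -2.5199.
E = -2.5199 / √2 = -2.5199 / 1.41421 = -1.7818 ≈ -1.78.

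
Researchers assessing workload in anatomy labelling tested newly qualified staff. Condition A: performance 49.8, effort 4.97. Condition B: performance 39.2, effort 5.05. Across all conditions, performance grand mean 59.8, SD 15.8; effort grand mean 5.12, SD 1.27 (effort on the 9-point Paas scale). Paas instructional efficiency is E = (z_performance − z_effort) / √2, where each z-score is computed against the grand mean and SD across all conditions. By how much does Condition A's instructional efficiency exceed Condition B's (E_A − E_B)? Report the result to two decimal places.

Condition A: z_P = (49.8 − 59.8)/15.8 = -0.6329; z_E = (4.97 − 5.12)/1.27 = -0.1181; E_A = (-0.6329 − (-0.1181))/√2 = -0.3640.
Condition B: z_P = (39.2 − 59.8)/15.8 = -1.3038; z_E = (5.05 − 5.12)/1.27 = -0.0551; E_B = (-1.3038 − (-0.0551))/√2 = -0.8830.
E_A − E_B = -0.3640 − (-0.8830) = 0.5190 ≈ 0.52.

0.52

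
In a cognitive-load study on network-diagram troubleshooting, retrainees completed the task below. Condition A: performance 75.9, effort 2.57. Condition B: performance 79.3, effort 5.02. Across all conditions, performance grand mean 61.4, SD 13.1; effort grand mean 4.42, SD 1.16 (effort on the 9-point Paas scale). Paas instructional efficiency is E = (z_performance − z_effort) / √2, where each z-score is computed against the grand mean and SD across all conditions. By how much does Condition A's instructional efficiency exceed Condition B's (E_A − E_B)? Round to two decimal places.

Condition A: z_P = (75.9 − 61.4)/13.1 = 1.1069; z_E = (2.57 − 4.42)/1.16 = -1.5948; E_A = (1.1069 − (-1.5948))/√2 = 1.9104.
Condition B: z_P = (79.3 − 61.4)/13.1 = 1.3664; z_E = (5.02 − 4.42)/1.16 = 0.5172; E_B = (1.3664 − 0.5172)/√2 = 0.6005.
E_A − E_B = 1.9104 − 0.6005 = 1.3099 ≈ 1.31.

1.31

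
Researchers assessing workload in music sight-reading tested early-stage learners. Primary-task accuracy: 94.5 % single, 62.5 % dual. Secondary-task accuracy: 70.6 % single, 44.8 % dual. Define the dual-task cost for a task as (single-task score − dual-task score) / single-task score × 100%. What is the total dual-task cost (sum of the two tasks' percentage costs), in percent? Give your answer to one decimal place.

70.4

Primary cost = (94.5 − 62.5) / 94.5 × 100% = 33.8624%.
Secondary cost = (70.6 − 44.8) / 70.6 × 100% = 36.5439%.
Total = 33.8624% + 36.5439% = 70.4063% ≈ 70.4%.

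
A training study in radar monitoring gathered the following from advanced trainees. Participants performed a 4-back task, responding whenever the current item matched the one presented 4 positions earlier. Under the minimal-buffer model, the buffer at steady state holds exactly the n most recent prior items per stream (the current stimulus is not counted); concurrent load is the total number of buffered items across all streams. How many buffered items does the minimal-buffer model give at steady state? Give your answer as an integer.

The buffer holds the 4 most recent prior items.
Steady-state concurrent load = 4 items.

4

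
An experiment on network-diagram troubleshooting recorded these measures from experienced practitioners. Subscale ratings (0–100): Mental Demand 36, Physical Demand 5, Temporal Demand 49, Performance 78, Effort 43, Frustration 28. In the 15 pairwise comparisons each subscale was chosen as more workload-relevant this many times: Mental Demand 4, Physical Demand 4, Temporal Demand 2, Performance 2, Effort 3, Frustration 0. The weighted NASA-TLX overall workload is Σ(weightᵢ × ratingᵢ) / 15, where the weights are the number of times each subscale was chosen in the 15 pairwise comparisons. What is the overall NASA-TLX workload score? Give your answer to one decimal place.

36.5

The tallies are the weights (they sum to 15).
Weighted sum = 4·36 + 4·5 + 2·49 + 2·78 + 3·43 + 0·28
            = 144 + 20 + 98 + 156 + 129 + 0 = 547.
Overall workload = 547 / 15 = 36.4667 ≈ 36.5.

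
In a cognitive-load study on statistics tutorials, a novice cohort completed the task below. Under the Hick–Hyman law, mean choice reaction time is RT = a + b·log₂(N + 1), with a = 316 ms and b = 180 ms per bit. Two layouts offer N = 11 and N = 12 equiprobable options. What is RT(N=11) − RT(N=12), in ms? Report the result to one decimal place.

RT(11) = 316 + 180·log₂(12) = 316 + 180·3.5850 = 961.3000 ms.
RT(12) = 316 + 180·log₂(13) = 316 + 180·3.7004 = 982.0720 ms.
Difference = 961.3000 − 982.0720 = -20.7720 ≈ -20.8 ms.

-20.8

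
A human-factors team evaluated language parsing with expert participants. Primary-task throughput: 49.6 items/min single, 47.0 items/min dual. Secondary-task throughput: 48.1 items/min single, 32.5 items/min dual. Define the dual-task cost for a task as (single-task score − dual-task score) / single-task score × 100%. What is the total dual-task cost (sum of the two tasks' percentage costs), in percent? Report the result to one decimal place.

37.7

Primary cost = (49.6 − 47.0) / 49.6 × 100% = 5.2419%.
Secondary cost = (48.1 − 32.5) / 48.1 × 100% = 32.4324%.
Total = 5.2419% + 32.4324% = 37.6743% ≈ 37.7%.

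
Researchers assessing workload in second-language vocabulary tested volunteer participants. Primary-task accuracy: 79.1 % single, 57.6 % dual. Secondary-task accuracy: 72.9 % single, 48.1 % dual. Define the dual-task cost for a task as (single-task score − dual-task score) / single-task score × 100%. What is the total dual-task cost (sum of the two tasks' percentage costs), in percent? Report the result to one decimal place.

61.2

Primary cost = (79.1 − 57.6) / 79.1 × 100% = 27.1808%.
Secondary cost = (72.9 − 48.1) / 72.9 × 100% = 34.0192%.
Total = 27.1808% + 34.0192% = 61.2000% ≈ 61.2%.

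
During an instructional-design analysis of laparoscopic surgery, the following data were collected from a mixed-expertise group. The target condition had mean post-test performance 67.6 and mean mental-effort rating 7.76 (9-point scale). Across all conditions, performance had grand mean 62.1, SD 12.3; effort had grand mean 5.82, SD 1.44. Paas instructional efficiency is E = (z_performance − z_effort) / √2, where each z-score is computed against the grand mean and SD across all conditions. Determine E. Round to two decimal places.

z_performance = (67.6 − 62.1) / 12.3 = 5.5000 / 12.3 = 0.4472.
z_effort = (7.76 − 5.82) / 1.44 = 1.9400 / 1.44 = 1.3472.
z_P − z_E = 0.4472 − 1.3472 = -0.9000.
E = -0.9000 / √2 = -0.9000 / 1.41421 = -0.6364 ≈ -0.64.

-0.64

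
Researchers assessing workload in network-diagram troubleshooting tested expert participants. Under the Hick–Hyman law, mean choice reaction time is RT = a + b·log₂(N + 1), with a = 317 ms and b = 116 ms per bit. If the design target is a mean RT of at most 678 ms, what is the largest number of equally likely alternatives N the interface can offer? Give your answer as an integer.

7

Set 317 + 116·log₂(N + 1) ≤ 678.
log₂(N + 1) ≤ (678 − 317) / 116 = 3.1121.
N + 1 ≤ 2^3.1121 = 8.6464.
N ≤ 7.6464, so the largest integer N is 7.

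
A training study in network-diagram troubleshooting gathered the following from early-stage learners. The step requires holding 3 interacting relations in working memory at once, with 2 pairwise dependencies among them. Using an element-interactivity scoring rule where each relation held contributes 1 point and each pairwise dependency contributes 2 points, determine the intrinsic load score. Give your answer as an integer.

7

Element contribution: 3 × 1 = 3.
Interaction contribution: 2 × 2 = 4.
Intrinsic load = 3 + 4 = 7.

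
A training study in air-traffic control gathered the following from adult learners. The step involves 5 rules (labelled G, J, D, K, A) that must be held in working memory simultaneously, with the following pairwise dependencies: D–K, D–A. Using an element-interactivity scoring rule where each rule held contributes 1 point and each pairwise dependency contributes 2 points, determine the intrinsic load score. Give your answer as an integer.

9

Count of rules held simultaneously: 5.
Count of pairwise dependencies listed: 2.
Element contribution: 5 × 1 = 5.
Interaction contribution: 2 × 2 = 4.
Intrinsic load = 5 + 4 = 9.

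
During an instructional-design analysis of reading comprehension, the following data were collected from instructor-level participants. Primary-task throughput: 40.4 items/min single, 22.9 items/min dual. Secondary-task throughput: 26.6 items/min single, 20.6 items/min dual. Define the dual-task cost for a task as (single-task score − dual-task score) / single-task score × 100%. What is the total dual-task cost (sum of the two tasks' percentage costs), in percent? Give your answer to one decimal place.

Primary cost = (40.4 − 22.9) / 40.4 × 100% = 43.3168%.
Secondary cost = (26.6 − 20.6) / 26.6 × 100% = 22.5564%.
Total = 43.3168% + 22.5564% = 65.8732% ≈ 65.9%.

65.9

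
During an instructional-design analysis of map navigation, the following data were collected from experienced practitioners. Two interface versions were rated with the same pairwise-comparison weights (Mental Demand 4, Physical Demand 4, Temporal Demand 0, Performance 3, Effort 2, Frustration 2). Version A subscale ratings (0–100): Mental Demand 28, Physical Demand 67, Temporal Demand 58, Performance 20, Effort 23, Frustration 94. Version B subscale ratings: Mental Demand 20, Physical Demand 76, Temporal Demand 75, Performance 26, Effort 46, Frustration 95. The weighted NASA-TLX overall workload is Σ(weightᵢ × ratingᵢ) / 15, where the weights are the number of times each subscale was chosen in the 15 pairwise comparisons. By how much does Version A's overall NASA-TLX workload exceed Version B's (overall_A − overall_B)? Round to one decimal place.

-4.7

Version A weighted sum = 4·28 + 4·67 + 0·58 + 3·20 + 2·23 + 2·94 = 112 + 268 + 0 + 60 + 46 + 188 = 674; overall_A = 674/15 = 44.9333.
Version B weighted sum = 4·20 + 4·76 + 0·75 + 3·26 + 2·46 + 2·95 = 80 + 304 + 0 + 78 + 92 + 190 = 744; overall_B = 744/15 = 49.6000.
Difference = 44.9333 − 49.6000 = -4.6667 ≈ -4.7.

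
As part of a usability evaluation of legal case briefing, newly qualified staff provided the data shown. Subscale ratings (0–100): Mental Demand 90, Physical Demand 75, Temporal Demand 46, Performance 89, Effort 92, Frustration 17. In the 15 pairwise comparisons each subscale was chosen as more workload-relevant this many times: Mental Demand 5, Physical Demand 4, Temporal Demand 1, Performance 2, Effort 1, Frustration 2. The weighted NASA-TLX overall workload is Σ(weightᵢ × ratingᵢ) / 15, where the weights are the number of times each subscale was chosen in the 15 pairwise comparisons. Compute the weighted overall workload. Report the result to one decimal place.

The tallies are the weights (they sum to 15).
Weighted sum = 5·90 + 4·75 + 1·46 + 2·89 + 1·92 + 2·17
            = 450 + 300 + 46 + 178 + 92 + 34 = 1100.
Overall workload = 1100 / 15 = 73.3333 ≈ 73.3.

73.3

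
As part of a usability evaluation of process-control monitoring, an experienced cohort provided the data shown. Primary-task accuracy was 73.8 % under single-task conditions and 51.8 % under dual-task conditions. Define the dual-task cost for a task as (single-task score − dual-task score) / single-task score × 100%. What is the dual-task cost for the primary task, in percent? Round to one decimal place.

29.8

Cost = (73.8 − 51.8) / 73.8 × 100%
     = 22.0000 / 73.8 × 100% = 29.8103%.
≈ 29.8%.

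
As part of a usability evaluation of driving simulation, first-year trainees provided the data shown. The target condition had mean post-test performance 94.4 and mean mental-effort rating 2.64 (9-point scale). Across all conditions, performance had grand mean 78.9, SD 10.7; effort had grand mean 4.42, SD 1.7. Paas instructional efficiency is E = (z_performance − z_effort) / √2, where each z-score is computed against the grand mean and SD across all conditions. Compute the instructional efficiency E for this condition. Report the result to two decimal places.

z_performance = (94.4 − 78.9) / 10.7 = 15.5000 / 10.7 = 1.4486.
z_effort = (2.64 − 4.42) / 1.7 = -1.7800 / 1.7 = -1.0471.
z_P − z_E = 1.4486 − (-1.0471) = 2.4957.
E = 2.4957 / √2 = 2.4957 / 1.41421 = 1.7647 ≈ 1.76.

1.76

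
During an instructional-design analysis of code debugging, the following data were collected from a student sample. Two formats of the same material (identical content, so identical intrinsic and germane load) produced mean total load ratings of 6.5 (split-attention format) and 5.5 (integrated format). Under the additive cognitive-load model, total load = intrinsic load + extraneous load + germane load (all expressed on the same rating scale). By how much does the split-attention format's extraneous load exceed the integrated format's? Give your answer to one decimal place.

Intrinsic and germane load are equal across formats, so the difference in total load equals the difference in extraneous load.
Extraneous-load difference = 6.5 − 5.5 = 1.0.

1.0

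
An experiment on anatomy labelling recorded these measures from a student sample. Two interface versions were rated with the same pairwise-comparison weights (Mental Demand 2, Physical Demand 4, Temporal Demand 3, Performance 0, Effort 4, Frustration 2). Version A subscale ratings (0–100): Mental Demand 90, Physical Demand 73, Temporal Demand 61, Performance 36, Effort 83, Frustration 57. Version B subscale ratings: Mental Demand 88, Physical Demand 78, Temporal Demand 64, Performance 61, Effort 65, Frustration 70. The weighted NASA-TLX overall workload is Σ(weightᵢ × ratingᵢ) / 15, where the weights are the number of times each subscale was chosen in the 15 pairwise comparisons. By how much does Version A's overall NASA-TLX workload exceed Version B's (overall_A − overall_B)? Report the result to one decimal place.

Version A weighted sum = 2·90 + 4·73 + 3·61 + 0·36 + 4·83 + 2·57 = 180 + 292 + 183 + 0 + 332 + 114 = 1101; overall_A = 1101/15 = 73.4000.
Version B weighted sum = 2·88 + 4·78 + 3·64 + 0·61 + 4·65 + 2·70 = 176 + 312 + 192 + 0 + 260 + 140 = 1080; overall_B = 1080/15 = 72.0000.
Difference = 73.4000 − 72.0000 = 1.4000 ≈ 1.4.

1.4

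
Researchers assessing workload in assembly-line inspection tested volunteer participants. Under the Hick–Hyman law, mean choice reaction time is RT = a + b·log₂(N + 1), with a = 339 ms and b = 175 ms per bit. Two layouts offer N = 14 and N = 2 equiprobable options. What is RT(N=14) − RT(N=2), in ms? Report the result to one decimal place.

RT(14) = 339 + 175·log₂(15) = 339 + 175·3.9069 = 1022.7075 ms.
RT(2) = 339 + 175·log₂(3) = 339 + 175·1.5850 = 616.3750 ms.
Difference = 1022.7075 − 616.3750 = 406.3325 ≈ 406.3 ms.

406.3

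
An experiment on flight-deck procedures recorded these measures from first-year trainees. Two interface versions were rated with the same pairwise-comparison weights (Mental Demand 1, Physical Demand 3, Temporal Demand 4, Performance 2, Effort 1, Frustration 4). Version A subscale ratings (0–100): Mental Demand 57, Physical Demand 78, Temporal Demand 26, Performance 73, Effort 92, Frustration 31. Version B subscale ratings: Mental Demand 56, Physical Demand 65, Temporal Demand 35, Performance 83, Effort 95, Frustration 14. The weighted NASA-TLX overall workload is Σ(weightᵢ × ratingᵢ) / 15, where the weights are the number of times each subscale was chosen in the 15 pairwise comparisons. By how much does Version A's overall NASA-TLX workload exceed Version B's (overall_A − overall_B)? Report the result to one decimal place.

Version A weighted sum = 1·57 + 3·78 + 4·26 + 2·73 + 1·92 + 4·31 = 57 + 234 + 104 + 146 + 92 + 124 = 757; overall_A = 757/15 = 50.4667.
Version B weighted sum = 1·56 + 3·65 + 4·35 + 2·83 + 1·95 + 4·14 = 56 + 195 + 140 + 166 + 95 + 56 = 708; overall_B = 708/15 = 47.2000.
Difference = 50.4667 − 47.2000 = 3.2667 ≈ 3.3.

3.3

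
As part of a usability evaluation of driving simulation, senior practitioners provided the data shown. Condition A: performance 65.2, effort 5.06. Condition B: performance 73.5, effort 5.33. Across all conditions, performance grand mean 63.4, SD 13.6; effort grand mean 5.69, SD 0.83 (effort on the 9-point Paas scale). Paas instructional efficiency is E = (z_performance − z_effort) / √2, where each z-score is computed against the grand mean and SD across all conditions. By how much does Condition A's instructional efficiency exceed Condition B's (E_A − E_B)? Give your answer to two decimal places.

Condition A: z_P = (65.2 − 63.4)/13.6 = 0.1324; z_E = (5.06 − 5.69)/0.83 = -0.7590; E_A = (0.1324 − (-0.7590))/√2 = 0.6303.
Condition B: z_P = (73.5 − 63.4)/13.6 = 0.7426; z_E = (5.33 − 5.69)/0.83 = -0.4337; E_B = (0.7426 − (-0.4337))/√2 = 0.8318.
E_A − E_B = 0.6303 − 0.8318 = -0.2015 ≈ -0.20.

-0.20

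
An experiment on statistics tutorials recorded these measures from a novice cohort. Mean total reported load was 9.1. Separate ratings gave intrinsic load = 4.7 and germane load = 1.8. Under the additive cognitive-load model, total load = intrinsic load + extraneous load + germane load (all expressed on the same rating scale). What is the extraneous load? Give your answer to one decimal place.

2.6

extraneous load = total − intrinsic − germane
             = 9.1 − 4.7 − 1.8 = 2.6.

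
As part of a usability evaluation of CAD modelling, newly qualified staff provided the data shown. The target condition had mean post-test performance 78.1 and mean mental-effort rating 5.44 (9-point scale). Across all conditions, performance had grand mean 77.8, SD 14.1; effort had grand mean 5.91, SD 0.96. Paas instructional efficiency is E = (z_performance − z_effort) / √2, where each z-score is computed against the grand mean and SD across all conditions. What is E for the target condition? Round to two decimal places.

z_performance = (78.1 − 77.8) / 14.1 = 0.3000 / 14.1 = 0.0213.
z_effort = (5.44 − 5.91) / 0.96 = -0.4700 / 0.96 = -0.4896.
z_P − z_E = 0.0213 − (-0.4896) = 0.5109.
E = 0.5109 / √2 = 0.5109 / 1.41421 = 0.3613 ≈ 0.36.

0.36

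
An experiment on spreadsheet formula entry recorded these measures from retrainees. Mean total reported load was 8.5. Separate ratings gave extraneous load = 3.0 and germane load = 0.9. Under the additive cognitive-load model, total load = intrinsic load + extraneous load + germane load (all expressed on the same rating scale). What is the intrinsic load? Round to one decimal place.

4.6

intrinsic load = total − extraneous − germane
             = 8.5 − 3.0 − 0.9 = 4.6.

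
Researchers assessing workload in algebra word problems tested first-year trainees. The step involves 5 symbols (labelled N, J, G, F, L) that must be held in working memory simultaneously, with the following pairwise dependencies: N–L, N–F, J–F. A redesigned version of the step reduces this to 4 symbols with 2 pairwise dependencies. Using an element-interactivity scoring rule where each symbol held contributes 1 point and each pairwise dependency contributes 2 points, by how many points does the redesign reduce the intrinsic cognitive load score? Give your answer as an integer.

Original: 5 × 1 + 3 × 2 = 5 + 6 = 11.
Redesigned: 4 × 1 + 2 × 2 = 4 + 4 = 8.
Reduction = 11 − 8 = 3.

3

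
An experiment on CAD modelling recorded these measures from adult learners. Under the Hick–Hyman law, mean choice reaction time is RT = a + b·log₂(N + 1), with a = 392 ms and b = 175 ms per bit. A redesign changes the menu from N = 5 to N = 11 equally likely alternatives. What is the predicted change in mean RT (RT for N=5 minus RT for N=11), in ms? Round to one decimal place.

-175.0

RT(5) = 392 + 175·log₂(6) = 392 + 175·2.5850 = 844.3750 ms.
RT(11) = 392 + 175·log₂(12) = 392 + 175·3.5850 = 1019.3750 ms.
Difference = 844.3750 − 1019.3750 = -175.0000 ≈ -175.0 ms.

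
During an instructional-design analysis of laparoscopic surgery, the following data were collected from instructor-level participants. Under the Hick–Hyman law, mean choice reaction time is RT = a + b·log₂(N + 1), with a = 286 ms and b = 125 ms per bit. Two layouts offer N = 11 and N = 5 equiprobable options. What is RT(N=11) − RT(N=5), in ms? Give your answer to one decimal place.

125.0

RT(11) = 286 + 125·log₂(12) = 286 + 125·3.5850 = 734.1250 ms.
RT(5) = 286 + 125·log₂(6) = 286 + 125·2.5850 = 609.1250 ms.
Difference = 734.1250 − 609.1250 = 125.0000 ≈ 125.0 ms.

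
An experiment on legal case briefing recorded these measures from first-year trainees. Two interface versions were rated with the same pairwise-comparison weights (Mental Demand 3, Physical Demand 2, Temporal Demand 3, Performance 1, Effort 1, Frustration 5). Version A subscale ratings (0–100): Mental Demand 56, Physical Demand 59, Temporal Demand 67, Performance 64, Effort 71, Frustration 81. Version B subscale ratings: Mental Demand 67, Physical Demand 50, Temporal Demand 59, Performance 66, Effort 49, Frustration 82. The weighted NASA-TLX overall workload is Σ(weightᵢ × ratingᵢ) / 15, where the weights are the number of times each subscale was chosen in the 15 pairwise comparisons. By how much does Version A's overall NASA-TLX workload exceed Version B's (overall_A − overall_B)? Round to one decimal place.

Version A weighted sum = 3·56 + 2·59 + 3·67 + 1·64 + 1·71 + 5·81 = 168 + 118 + 201 + 64 + 71 + 405 = 1027; overall_A = 1027/15 = 68.4667.
Version B weighted sum = 3·67 + 2·50 + 3·59 + 1·66 + 1·49 + 5·82 = 201 + 100 + 177 + 66 + 49 + 410 = 1003; overall_B = 1003/15 = 66.8667.
Difference = 68.4667 − 66.8667 = 1.6000 ≈ 1.6.

1.6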